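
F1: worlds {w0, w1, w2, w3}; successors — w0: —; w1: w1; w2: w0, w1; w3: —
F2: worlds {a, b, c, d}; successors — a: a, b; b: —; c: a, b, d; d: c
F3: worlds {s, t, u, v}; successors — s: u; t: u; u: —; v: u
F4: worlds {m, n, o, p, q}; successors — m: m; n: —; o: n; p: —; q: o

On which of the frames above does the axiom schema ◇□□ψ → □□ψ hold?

This is the axiom for a generalized confluence (Geach) condition; its first-order frame correspondent is ∀x ∀y ∀z ((xRy ∧ xR²z) → ∃w (yR²w ∧ z = w)).
F1: fails — w2Rw0, w2R²w1 but no w with w0R²w and w1=w.
F2: fails — aRb, aR²a but no w with bR²w and a=w.
F3: satisfies the condition.
F4: fails — qRo, qR²n but no w with oR²w and n=w.

F3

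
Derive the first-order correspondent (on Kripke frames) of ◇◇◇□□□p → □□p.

This is a Sahlqvist (Geach-type) schema ◇^3□^3p → □^2◇^0p.
Minimal-valuation argument: fix x; take any y with xR^3y and any z with xR^2z. Set V(p) to the set of worlds R-reachable from y in exactly 3 steps. Then □^3p holds at y, so the antecedent holds at x; validity forces ◇^0p at z, giving a w with zR^0w and yR^3w.
First-order correspondent: ∀x ∀y ∀z ((xR³y ∧ xR²z) → ∃w (yR³w ∧ z = w)).

∀x ∀y ∀z ((xR³y ∧ xR²z) → ∃w (yR³w ∧ z = w))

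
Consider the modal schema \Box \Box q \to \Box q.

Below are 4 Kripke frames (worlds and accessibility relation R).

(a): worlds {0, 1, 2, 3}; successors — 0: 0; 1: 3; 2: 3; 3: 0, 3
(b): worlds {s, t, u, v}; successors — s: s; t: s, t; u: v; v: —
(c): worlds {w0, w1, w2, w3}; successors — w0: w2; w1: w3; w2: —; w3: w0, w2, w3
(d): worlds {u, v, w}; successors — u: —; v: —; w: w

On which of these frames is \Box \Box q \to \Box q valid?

(a), (d)

Frame correspondent (Sahlqvist): \forall x \forall y (Rxy \to \exists z (Rxz \wedge Rzy)) — i.e. density.
(a): holds.
(b): fails — Ruv but no z with Ruz and Rzv.
(c): fails — Rw0w2 but no z with Rw0z and Rzw2.
(d): holds.
Valid on: (a), (d).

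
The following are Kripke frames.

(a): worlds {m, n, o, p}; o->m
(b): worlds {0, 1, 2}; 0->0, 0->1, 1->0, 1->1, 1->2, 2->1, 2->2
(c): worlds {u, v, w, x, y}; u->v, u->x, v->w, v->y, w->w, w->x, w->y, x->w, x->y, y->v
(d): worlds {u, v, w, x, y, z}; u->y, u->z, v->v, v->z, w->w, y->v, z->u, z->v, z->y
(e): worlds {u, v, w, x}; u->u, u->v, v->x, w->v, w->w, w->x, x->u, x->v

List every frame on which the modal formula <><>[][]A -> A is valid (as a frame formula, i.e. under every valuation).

This is the axiom for a generalized confluence (Geach) condition; its first-order frame correspondent is forall x forall y (x R^2 y -> exists w (y R^2 w & x = w)).
(a): ✓.
(b): ✓.
(c): fails — uR²w but no t with wR²t and u=t.
(d): fails — uR²y but no t with yR²t and u=t.
(e): fails — wR²u but no t with uR²t and w=t.

(a), (b)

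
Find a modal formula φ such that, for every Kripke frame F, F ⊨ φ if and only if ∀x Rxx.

□ψ → ψ

This is reflexivity; the standard corresponding axiom is T: □ψ → ψ.
Suppose □ψ→ψ is valid. At any x set V(ψ)={w : Rxw}. Then □ψ holds at x, so ψ holds at x, i.e. Rxx.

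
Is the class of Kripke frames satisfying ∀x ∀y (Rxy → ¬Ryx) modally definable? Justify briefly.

Modal frame validity is preserved under surjective bounded morphisms.
The 4-cycle (worlds a,b,c,d with a→b→c→d→a) is asymmetric. Mapping every world to a single reflexive point • is a surjective bounded morphism, and the reflexive point is not asymmetric (R•• but asymmetry requires ¬R••).
Hence asymmetry is not modally definable.

No — not modally definable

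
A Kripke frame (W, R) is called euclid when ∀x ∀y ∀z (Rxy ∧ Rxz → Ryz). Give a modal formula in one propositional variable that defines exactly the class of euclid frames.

A defining formula is ◇r → □◇r (the 5 axiom).
Suppose ◇r→□◇r is valid. Take Rxy, Rxz and set V(r)={y}. Then ◇r at x, so □◇r at x, so ◇r at z, so some w with Rzw has r; w=y, i.e. Rzy. By symmetry of the argument, Ryz.

◇r → □◇r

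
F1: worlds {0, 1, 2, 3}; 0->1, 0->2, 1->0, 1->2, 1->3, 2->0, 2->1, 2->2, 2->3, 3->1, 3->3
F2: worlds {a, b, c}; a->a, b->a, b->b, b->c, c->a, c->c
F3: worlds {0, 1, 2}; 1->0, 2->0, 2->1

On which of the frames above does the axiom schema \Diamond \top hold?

This is the axiom for seriality; its first-order frame correspondent is \forall x \exists y Rxy.
F1: condition met.
F2: condition met.
F3: fails — world 0 has no successor.
Valid on: F1, F2.

F1, F2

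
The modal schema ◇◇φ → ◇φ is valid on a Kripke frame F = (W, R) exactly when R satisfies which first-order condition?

Equivalently (dual form): □φ → □□φ.
Suppose □φ→□□φ is valid. Take Rxy, Ryz and set V(φ)={w : Rxw}. Then □φ at x, so □□φ at x, so □φ at y, so φ at z, i.e. Rxz.

transitivity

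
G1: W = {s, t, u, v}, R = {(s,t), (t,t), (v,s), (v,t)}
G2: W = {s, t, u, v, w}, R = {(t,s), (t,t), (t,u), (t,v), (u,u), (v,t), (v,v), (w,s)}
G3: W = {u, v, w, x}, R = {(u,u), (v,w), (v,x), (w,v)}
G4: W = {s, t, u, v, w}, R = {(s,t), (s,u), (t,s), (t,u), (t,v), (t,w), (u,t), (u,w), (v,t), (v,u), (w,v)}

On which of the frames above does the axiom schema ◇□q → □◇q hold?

G1

Frame correspondent (Sahlqvist): ∀x ∀y ∀z (Rxy ∧ Rxz → ∃w (Ryw ∧ Rzw)) — i.e. convergence.
G1: satisfies the condition.
G2: fails — Rtv and Rts but v and s have no common successor.
G3: fails — Rvx and Rvx but x and x have no common successor.
G4: fails — Rtv and Rtw but v and w have no common successor.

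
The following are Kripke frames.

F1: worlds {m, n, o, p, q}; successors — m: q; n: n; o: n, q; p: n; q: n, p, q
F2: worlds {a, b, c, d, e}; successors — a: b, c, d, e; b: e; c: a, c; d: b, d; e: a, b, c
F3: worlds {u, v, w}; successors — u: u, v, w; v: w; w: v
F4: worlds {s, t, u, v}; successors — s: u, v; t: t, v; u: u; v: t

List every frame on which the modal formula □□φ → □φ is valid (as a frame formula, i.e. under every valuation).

Frame correspondent (Sahlqvist): ∀x ∀y (Rxy → ∃z (Rxz ∧ Rzy)) — i.e. density.
F1: ✓.
F2: fails — Rbe but no z with Rbz and Rze.
F3: fails — Rvw but no z with Rvz and Rzw.
F4: fails — Rsv but no z with Rsz and Rzv.
Valid on: F1.

F1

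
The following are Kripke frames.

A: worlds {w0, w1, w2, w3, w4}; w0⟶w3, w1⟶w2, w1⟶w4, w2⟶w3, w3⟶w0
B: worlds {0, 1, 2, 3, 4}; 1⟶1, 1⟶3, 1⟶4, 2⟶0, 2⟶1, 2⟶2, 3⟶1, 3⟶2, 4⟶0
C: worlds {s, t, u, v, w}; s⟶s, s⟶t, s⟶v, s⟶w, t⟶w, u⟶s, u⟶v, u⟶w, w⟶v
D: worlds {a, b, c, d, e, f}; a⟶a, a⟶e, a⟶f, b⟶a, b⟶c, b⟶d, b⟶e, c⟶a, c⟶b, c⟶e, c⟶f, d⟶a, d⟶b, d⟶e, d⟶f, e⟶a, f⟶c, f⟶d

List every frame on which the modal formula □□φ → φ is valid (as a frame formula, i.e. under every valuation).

The schema corresponds to a generalized confluence (Geach) condition: ∀x ∃w (xR²w ∧ x = w).
A: fails — at w1 but no w with w1R²w and w1=w.
B: fails — at 0 but no w with 0R²w and 0=w.
C: fails — at t but no w* with tR²w* and t=w*.
D: holds.
Valid on: D.

D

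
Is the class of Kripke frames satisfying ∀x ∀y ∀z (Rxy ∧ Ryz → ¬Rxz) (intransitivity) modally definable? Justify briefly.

Modal frame validity is preserved under surjective bounded morphisms.
The 7-cycle (worlds a,b,c,d,e,f,g with a→b→c→d→e→f→g→a) is intransitive. Mapping every world to a single reflexive point • is a surjective bounded morphism; the reflexive point is not intransitive (R••∧R•• but R••).
So the class is not modally definable.

Not definable by any modal formula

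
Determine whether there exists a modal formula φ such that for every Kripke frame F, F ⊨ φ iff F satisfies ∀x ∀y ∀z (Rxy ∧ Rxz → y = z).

This is a Sahlqvist condition; the CD axiom ◇p → □p defines it.

Yes — defined by ◇p → □p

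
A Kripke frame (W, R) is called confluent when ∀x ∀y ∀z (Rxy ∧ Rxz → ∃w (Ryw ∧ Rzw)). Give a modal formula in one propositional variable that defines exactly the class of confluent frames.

◇□p → □◇p

The condition is convergence. The .2 schema ◇□p → □◇p defines it.
Suppose ◇□p→□◇p is valid. Take Rxy, Rxz and set V(p)={w : Ryw}. Then □p at y so ◇□p at x, so □◇p at x, so ◇p at z, giving w with Rzw and Ryw.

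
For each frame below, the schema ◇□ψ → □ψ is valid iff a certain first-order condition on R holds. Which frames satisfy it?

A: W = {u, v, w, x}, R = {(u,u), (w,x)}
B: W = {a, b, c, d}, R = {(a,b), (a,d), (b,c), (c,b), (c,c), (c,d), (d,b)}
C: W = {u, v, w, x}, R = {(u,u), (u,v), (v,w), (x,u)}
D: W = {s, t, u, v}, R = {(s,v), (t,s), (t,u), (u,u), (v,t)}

Frame correspondent (Sahlqvist): ∀x ∀y ∀z (Rxy ∧ Rxz → Ryz) — i.e. the Euclidean property.
A: fails — Rwx and Rwx but not Rxx.
B: fails — Rab and Rab but not Rbb.
C: fails — Ruv and Ruv but not Rvv.
D: fails — Rsv and Rsv but not Rvv.
Valid on no frame.

none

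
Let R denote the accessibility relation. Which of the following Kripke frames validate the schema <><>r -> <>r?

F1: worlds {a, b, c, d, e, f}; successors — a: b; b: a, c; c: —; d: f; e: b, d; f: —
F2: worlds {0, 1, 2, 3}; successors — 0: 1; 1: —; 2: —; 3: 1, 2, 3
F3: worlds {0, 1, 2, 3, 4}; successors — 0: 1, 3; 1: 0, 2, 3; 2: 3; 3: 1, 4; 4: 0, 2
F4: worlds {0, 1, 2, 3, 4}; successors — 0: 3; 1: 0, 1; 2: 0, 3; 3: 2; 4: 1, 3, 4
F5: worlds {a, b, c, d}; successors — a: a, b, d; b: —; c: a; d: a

F2

This is the axiom for transitivity; its first-order frame correspondent is forall x forall y forall z (Rxy & Ryz -> Rxz).
F1: fails — Reb and Rbc but not Rec.
F2: satisfies the condition.
F3: fails — R10 and R01 but not R11.
F4: fails — R10 and R03 but not R13.
F5: fails — Rca and Rab but not Rcb.
Valid on: F2.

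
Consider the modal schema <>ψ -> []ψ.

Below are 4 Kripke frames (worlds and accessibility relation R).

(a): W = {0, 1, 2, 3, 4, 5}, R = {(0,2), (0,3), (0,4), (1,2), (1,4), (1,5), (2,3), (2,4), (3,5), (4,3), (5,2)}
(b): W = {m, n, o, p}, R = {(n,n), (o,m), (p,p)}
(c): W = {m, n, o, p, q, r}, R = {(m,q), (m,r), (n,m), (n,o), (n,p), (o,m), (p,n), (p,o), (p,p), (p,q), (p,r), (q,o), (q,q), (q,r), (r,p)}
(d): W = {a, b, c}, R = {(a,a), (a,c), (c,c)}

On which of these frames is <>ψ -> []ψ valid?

Frame correspondent (Sahlqvist): forall x forall y forall z (Rxy & Rxz -> y = z) — i.e. partial functionality.
(a): fails — 0 sees both 2 and 3.
(b): holds.
(c): fails — m sees both q and r.
(d): fails — a sees both a and c.

(b)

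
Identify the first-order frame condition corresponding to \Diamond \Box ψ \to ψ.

symmetry: \forall x \forall y (Rxy \to Ryx)

This is a form of the B axiom.
Its frame correspondent is symmetry — \forall x \forall y (Rxy \to Ryx).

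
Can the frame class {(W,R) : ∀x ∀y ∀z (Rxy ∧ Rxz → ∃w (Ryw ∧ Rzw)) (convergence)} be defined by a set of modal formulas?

The condition is convergence. A defining modal formula is ◇□q → □◇q.
Suppose ◇□q→□◇q is valid. Take Rxy, Rxz and set V(q)={w : Ryw}. Then □q at y so ◇□q at x, so □◇q at x, so ◇q at z, giving w with Rzw and Ryw.

Yes, by ◇□q → □◇q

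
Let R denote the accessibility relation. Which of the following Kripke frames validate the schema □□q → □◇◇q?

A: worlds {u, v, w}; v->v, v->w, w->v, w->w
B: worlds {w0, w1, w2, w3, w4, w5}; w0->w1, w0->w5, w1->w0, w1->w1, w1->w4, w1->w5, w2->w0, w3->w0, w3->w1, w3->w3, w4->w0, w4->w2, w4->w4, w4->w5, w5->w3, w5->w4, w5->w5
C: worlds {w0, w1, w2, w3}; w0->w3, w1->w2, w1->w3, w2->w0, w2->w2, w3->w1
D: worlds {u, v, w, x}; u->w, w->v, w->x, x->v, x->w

A, B

This is the axiom for a generalized confluence (Geach) condition; its first-order frame correspondent is ∀x ∀z (xRz → ∃w (xR²w ∧ zR²w)).
A: holds.
B: holds.
C: fails — w0Rw3 but no w with w0R²w and w3R²w.
D: fails — wRv but no t with wR²t and vR²t.
Valid on: A, B.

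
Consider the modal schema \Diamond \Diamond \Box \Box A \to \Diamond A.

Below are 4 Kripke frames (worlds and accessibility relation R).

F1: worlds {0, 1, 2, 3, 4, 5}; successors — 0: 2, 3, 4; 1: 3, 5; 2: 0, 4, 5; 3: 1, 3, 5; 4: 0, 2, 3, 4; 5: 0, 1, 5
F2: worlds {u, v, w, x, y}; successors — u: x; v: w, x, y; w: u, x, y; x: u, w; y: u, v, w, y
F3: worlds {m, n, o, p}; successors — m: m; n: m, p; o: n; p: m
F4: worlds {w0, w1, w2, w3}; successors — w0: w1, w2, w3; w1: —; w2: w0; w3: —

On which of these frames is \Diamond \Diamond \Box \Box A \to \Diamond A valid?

The schema corresponds to a generalized confluence (Geach) condition: \forall x \forall y (x R^2 y \to \exists w (y R^2 w \wedge xRw)).
F1: condition met.
F2: fails — uR²u but no t with uR²t and uRt.
F3: fails — oR²m but no w with mR²w and oRw.
F4: fails — w0R²w0 but no w with w0R²w and w0Rw.

F1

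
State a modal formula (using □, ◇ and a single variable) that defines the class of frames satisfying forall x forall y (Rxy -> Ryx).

A defining formula is p → □◇p (the B axiom).
Suppose p→□◇p is valid. Take Rxy and set V(p)={x}. Then p at x, so □◇p at x, so ◇p at y, so some z with Ryz has p; z=x, i.e. Ryx.

p → □◇p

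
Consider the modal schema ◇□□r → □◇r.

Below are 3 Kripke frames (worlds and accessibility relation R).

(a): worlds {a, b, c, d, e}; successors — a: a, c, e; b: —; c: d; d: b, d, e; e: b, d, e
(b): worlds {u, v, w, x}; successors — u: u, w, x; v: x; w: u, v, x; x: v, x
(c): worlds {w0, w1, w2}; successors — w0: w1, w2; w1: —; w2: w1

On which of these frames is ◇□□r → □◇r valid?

The schema corresponds to a generalized confluence (Geach) condition: ∀x ∀y ∀z ((xRy ∧ xRz) → ∃w (yR²w ∧ zRw)).
(a): fails — dRb, dRb but no w with bR²w and bRw.
(b): satisfies the condition.
(c): fails — w0Rw1, w0Rw1 but no w with w1R²w and w1Rw.
Valid on: (b).

(b)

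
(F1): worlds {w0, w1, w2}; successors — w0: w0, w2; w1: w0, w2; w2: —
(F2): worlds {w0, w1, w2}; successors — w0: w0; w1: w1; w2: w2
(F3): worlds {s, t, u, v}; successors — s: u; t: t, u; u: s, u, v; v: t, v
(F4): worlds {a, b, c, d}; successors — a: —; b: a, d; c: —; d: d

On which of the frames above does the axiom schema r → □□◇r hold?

(F2)

Frame correspondent (Sahlqvist): ∀x ∀z (xR²z → ∃w (x = w ∧ zRw)) — i.e. a generalized confluence (Geach) condition.
(F1): fails — w0R²w2 but no w with w0=w and w2Rw.
(F2): holds.
(F3): fails — sR²s but no w with s=w and sRw.
(F4): fails — bR²d but no w with b=w and dRw.
Valid on: (F2).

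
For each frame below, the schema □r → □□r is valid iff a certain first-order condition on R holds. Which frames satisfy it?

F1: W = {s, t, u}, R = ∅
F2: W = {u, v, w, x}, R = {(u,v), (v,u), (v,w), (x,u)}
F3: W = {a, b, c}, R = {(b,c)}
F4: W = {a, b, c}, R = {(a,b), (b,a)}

F1, F3

The schema corresponds to transitivity: ∀x ∀y ∀z (Rxy ∧ Ryz → Rxz).
F1: condition met.
F2: fails — Ruv and Rvu but not Ruu.
F3: condition met.
F4: fails — Rab and Rba but not Raa.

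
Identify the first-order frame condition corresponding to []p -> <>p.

Suppose □p→◇p is valid. At any x set V(p)=W. Then □p at x, so ◇p at x, so x has a successor.
Conversely, on a frame with seriality the schema holds at every world under every valuation.
So the correspondent is seriality.

seriality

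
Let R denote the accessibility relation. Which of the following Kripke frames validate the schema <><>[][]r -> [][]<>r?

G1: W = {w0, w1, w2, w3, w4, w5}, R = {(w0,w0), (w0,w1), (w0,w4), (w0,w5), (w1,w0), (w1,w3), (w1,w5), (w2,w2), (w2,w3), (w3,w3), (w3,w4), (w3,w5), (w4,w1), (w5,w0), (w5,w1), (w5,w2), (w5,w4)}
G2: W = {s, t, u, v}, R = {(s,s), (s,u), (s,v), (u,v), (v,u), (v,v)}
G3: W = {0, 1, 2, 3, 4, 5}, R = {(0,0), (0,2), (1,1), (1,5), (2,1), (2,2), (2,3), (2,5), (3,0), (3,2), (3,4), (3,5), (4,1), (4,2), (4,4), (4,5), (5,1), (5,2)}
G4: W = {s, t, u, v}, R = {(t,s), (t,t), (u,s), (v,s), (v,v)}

This is the axiom for a generalized confluence (Geach) condition; its first-order frame correspondent is forall x forall y forall z ((x R^2 y & x R^2 z) -> exists w (y R^2 w & zRw)).
G1: fails — w0R²w2, w0R²w4 but no w with w2R²w and w4Rw.
G2: ✓.
G3: ✓.
G4: fails — tR²s, tR²s but no w with sR²w and sRw.
Valid on: G2, G3.

G2, G3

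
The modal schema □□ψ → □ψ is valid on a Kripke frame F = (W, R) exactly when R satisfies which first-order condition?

Suppose □□ψ→□ψ is valid. Take Rxy and set V(ψ)={w : xR²w}. Then □□ψ at x, so □ψ at x, so ψ at y, i.e. ∃z(Rxz∧Rzy).
The converse is a direct semantic check.
Frame condition: ∀x ∀y (Rxy → ∃z (Rxz ∧ Rzy)).

density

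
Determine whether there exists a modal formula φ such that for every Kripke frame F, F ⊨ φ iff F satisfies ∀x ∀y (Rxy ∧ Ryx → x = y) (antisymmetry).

Not modally definable

If a class were modally definable it would be closed under surjective bounded morphisms (Goldblatt–Thomason).
The 4-cycle (worlds s,t,u,v with s→t→u→v→s) is antisymmetric. Sending even-indexed worlds to a and odd-indexed worlds to b is a surjective bounded morphism onto the two-world frame with a↔b, which is not antisymmetric.
Hence antisymmetry is not modally definable.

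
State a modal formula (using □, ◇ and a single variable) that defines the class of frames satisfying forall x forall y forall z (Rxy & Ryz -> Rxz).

The condition is transitivity. The 4 schema □r → □□r defines it.

□r → □□r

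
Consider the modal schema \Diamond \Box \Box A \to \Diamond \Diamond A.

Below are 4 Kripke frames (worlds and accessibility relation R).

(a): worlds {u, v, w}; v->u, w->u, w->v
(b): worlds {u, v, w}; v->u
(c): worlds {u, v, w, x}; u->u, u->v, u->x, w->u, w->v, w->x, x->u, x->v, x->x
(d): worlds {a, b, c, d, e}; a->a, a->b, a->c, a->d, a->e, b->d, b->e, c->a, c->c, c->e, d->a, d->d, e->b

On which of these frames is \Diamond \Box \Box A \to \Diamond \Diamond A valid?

This is the axiom for a generalized confluence (Geach) condition; its first-order frame correspondent is \forall x \forall y (xRy \to \exists w (y R^2 w \wedge x R^2 w)).
(a): fails — vRu but no t with uR²t and vR²t.
(b): fails — vRu but no t with uR²t and vR²t.
(c): fails — uRv but no t with vR²t and uR²t.
(d): holds.

(d)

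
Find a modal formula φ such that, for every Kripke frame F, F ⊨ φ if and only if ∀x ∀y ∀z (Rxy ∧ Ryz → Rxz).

A defining formula is □s → □□s (the 4 axiom).
Suppose □s→□□s is valid. Take Rxy, Ryz and set V(s)={w : Rxw}. Then □s at x, so □□s at x, so □s at y, so s at z, i.e. Rxz.

□s → □□s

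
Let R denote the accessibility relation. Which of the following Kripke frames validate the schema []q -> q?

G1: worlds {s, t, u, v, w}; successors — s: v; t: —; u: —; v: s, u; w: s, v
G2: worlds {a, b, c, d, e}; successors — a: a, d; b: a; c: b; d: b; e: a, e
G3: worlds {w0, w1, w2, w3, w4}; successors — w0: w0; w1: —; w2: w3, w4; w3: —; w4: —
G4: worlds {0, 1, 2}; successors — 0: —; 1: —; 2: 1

The schema corresponds to reflexivity: forall x Rxx.
G1: fails — world s does not see itself.
G2: fails — world b does not see itself.
G3: fails — world w1 does not see itself.
G4: fails — world 0 does not see itself.

none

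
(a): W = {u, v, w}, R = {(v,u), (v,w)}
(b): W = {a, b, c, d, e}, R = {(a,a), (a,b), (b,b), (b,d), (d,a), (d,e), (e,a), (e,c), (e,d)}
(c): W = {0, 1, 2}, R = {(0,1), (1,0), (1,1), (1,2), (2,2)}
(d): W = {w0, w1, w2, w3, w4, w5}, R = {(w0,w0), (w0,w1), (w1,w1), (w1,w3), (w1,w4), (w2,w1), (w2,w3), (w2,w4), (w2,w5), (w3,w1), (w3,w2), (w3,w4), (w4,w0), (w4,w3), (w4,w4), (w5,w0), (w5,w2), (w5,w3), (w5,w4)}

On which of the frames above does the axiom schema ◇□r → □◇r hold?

(d)

This is the axiom for convergence; its first-order frame correspondent is ∀x ∀y ∀z (Rxy ∧ Rxz → ∃w (Ryw ∧ Rzw)).
(a): fails — Rvu and Rvu but u and u have no common successor.
(b): fails — Rbb and Rbd but b and d have no common successor.
(c): fails — R10 and R12 but 0 and 2 have no common successor.
(d): holds.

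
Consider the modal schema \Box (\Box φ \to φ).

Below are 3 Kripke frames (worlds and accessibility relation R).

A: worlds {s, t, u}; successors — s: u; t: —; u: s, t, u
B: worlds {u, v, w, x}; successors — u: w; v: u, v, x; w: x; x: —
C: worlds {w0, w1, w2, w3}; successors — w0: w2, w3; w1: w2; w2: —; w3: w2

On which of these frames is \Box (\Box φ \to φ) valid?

none

This is the axiom for shift-reflexivity; its first-order frame correspondent is \forall x \forall y (Rxy \to Ryy).
A: fails — Rus but not Rss.
B: fails — Ruw but not Rww.
C: fails — Rw1w2 but not Rw2w2.
Valid on no frame.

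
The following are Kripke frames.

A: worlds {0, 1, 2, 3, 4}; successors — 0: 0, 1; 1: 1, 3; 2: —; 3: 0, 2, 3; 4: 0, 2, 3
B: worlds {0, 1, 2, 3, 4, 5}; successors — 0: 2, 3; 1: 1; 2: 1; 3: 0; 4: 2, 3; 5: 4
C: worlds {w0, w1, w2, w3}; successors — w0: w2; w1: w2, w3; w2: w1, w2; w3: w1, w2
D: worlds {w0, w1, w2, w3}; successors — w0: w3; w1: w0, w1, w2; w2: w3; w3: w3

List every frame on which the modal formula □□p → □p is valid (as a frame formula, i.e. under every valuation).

The schema corresponds to density: ∀x ∀y (Rxy → ∃z (Rxz ∧ Rzy)).
A: holds.
B: fails — R02 but no z with R0z and Rz2.
C: fails — Rw1w3 but no z with Rw1z and Rzw3.
D: holds.

A, D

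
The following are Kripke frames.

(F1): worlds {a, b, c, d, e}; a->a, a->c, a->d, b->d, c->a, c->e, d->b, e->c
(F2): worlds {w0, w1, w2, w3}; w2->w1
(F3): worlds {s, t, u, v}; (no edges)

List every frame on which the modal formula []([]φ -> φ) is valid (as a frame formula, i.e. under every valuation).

(F3)

This is the axiom for shift-reflexivity; its first-order frame correspondent is forall x forall y (Rxy -> Ryy).
(F1): fails — Rec but not Rcc.
(F2): fails — Rw2w1 but not Rw1w1.
(F3): condition met.
Valid on: (F3).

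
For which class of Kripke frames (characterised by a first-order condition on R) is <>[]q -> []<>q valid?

Suppose ◇□q→□◇q is valid. Take Rxy, Rxz and set V(q)={w : Ryw}. Then □q at y so ◇□q at x, so □◇q at x, so ◇q at z, giving w with Rzw and Ryw.

convergence: forall x forall y forall z (Rxy & Rxz -> exists w (Ryw & Rzw))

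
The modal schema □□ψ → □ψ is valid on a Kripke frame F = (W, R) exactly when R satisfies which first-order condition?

density: ∀x ∀y (Rxy → ∃z (Rxz ∧ Rzy))

Suppose □□ψ→□ψ is valid. Take Rxy and set V(ψ)={w : xR²w}. Then □□ψ at x, so □ψ at x, so ψ at y, i.e. ∃z(Rxz∧Rzy).
Conversely, any frame satisfying ∀x ∀y (Rxy → ∃z (Rxz ∧ Rzy)) validates the schema.
So the correspondent is density.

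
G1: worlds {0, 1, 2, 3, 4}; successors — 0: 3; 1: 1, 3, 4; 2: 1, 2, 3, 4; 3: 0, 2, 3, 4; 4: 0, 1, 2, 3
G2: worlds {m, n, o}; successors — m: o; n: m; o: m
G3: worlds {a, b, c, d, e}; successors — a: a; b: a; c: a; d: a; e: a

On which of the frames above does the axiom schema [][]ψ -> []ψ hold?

The schema corresponds to density: forall x forall y (Rxy -> exists z (Rxz & Rzy)).
G1: satisfies the condition.
G2: fails — Rnm but no z with Rnz and Rzm.
G3: satisfies the condition.
Valid on: G1, G3.

G1, G3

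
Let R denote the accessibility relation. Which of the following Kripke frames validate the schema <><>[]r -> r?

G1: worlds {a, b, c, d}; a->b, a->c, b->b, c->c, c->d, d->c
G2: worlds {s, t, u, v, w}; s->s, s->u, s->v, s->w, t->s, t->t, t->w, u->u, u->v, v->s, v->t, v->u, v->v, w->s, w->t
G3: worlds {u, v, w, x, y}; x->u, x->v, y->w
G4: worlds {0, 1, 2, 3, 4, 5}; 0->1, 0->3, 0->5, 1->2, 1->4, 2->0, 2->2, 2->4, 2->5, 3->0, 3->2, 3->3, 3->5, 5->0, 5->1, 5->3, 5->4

The schema corresponds to a generalized confluence (Geach) condition: forall x forall y (x R^2 y -> exists w (yRw & x = w)).
G1: fails — aR²b but no w with bRw and a=w.
G2: fails — sR²u but no w* with uRw* and s=w*.
G3: ✓.
G4: fails — 0R²0 but no w with 0Rw and 0=w.
Valid on: G3.

G3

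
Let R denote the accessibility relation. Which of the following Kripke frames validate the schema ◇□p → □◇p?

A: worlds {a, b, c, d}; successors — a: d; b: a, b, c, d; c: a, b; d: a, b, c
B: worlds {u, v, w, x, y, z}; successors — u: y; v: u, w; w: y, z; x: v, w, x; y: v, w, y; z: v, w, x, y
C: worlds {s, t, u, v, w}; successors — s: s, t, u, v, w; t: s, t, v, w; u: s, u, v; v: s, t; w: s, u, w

Frame correspondent (Sahlqvist): ∀x ∀y ∀z (Rxy ∧ Rxz → ∃w (Ryw ∧ Rzw)) — i.e. convergence.
A: fails — Rbc and Rba but c and a have no common successor.
B: fails — Rxw and Rxx but w and x have no common successor.
C: ✓.
Valid on: C.

C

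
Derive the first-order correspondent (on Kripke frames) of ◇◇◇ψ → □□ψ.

This is a Sahlqvist (Geach-type) schema ◇^3□^0ψ → □^2◇^0ψ.
First-order correspondent: ∀x ∀y ∀z ((xR³y ∧ xR²z) → ∃w (y = w ∧ z = w)).

∀x ∀y ∀z ((xR³y ∧ xR²z) → ∃w (y = w ∧ z = w))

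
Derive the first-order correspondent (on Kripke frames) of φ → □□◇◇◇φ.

∀x ∀z (xR²z → ∃w (x = w ∧ zR³w))

This is a Sahlqvist (Geach-type) schema ◇^0□^0φ → □^2◇^3φ.
First-order correspondent: ∀x ∀z (xR²z → ∃w (x = w ∧ zR³w)).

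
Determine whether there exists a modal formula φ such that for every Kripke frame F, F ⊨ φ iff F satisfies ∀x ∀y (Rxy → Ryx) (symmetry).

The condition is symmetry. A defining modal formula is p → □◇p.
Suppose p→□◇p is valid. Take Rxy and set V(p)={x}. Then p at x, so □◇p at x, so ◇p at y, so some z with Ryz has p; z=x, i.e. Ryx.

Yes, by p → □◇p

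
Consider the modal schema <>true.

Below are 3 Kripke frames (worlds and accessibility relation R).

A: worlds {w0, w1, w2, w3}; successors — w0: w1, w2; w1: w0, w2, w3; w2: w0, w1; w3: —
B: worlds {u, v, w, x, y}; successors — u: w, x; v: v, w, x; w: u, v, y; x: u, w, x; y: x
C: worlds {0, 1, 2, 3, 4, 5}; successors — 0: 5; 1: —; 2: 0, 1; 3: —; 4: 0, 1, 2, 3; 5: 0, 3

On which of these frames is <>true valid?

This is the axiom for seriality; its first-order frame correspondent is forall x exists y Rxy.
A: fails — world w3 has no successor.
B: ✓.
C: fails — world 1 has no successor.

B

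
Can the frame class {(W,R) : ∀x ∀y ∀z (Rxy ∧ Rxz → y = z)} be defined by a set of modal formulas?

Yes: it is partial functionality, defined by the CD schema ◇p → □p.
Suppose ◇p→□p is valid. Take Rxy, Rxz and set V(p)={y}. Then ◇p at x, so □p at x, so p at z, i.e. z=y.

Yes, by ◇p → □p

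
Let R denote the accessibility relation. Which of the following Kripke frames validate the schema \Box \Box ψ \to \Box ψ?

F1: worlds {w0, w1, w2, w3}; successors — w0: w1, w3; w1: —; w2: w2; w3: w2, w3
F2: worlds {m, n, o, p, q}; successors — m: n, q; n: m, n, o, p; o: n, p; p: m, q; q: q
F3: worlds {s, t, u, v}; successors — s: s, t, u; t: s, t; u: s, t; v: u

Frame correspondent (Sahlqvist): \forall x \forall y (Rxy \to \exists z (Rxz \wedge Rzy)) — i.e. density.
F1: fails — Rw0w1 but no z with Rw0z and Rzw1.
F2: fails — Rpm but no z with Rpz and Rzm.
F3: fails — Rvu but no z with Rvz and Rzu.
Valid on no frame.

none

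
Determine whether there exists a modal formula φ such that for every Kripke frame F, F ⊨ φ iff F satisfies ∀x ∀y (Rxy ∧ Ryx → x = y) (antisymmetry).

Not definable by any modal formula

Any modally definable frame class is closed under surjective bounded morphisms.
The 8-cycle (worlds w0,w1,w2,w3,w4,w5,w6,w7 with w0→w1→w2→w3→w4→w5→w6→w7→w0) is antisymmetric. Sending even-indexed worlds to • and odd-indexed worlds to ∘ is a surjective bounded morphism onto the two-world frame with •↔∘, which is not antisymmetric.
So no modal formula (or set of formulas) defines exactly the antisymmetric frames.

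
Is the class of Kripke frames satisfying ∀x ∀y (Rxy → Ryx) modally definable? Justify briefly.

Yes, by r → □◇r

The condition is symmetry. A defining modal formula is r → □◇r.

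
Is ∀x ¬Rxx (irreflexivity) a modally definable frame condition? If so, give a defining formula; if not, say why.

No — not modally definable

Any modally definable frame class is closed under surjective bounded morphisms.
The 3-cycle (worlds s,t,u with s→t→u→s) is irreflexive, and the map sending every world to a single reflexive point • is a surjective bounded morphism (forth: every edge maps to (•,•); back: every world has a successor). So any modal formula valid on the 3-cycle is also valid on the reflexive point, which is not irreflexive.
So the class is not modally definable.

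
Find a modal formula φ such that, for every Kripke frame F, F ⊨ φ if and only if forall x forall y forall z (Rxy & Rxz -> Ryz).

◇p → □◇p

The condition is the Euclidean property. The 5 schema ◇p → □◇p defines it.
Suppose ◇p→□◇p is valid. Take Rxy, Rxz and set V(p)={y}. Then ◇p at x, so □◇p at x, so ◇p at z, so some w with Rzw has p; w=y, i.e. Rzy. By symmetry of the argument, Ryz.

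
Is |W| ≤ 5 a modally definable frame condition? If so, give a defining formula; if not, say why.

No — not modally definable

Modal frame validity is preserved under disjoint unions.
Any modal formula valid on each of 6 disjoint one-world frames is valid on their disjoint union (validity is preserved under disjoint unions). Each one-world frame has |W|=1≤5, but the union has |W|=6.
So the class is not modally definable.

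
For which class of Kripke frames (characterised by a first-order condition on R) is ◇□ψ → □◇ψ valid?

Suppose ◇□ψ→□◇ψ is valid. Take Rxy, Rxz and set V(ψ)={w : Ryw}. Then □ψ at y so ◇□ψ at x, so □◇ψ at x, so ◇ψ at z, giving w with Rzw and Ryw.
The converse is a direct semantic check.
Frame condition: ∀x ∀y ∀z (Rxy ∧ Rxz → ∃w (Ryw ∧ Rzw)).

convergence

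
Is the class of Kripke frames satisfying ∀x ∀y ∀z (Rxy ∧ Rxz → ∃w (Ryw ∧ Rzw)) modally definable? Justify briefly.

The condition is convergence. A defining modal formula is ◇□q → □◇q.

Yes, by ◇□q → □◇q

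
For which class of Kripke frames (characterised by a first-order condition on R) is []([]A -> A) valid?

Shift-reflexivity

This schema is the T□ axiom.
It corresponds to shift-reflexivity: forall x forall y (Rxy -> Ryy).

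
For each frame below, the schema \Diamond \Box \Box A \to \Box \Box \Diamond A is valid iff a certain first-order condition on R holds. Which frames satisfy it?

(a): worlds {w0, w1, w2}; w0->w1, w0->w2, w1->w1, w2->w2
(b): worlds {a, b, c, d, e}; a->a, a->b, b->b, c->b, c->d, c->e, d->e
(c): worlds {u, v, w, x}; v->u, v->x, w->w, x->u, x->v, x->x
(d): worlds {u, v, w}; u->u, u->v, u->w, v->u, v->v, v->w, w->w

This is the axiom for a generalized confluence (Geach) condition; its first-order frame correspondent is \forall x \forall y \forall z ((xRy \wedge x R^2 z) \to \exists w (y R^2 w \wedge zRw)).
(a): fails — w0Rw1, w0R²w2 but no w with w1R²w and w2Rw.
(b): fails — cRb, cR²e but no w with bR²w and eRw.
(c): fails — vRu, vR²u but no t with uR²t and uRt.
(d): holds.
Valid on: (d).

(d)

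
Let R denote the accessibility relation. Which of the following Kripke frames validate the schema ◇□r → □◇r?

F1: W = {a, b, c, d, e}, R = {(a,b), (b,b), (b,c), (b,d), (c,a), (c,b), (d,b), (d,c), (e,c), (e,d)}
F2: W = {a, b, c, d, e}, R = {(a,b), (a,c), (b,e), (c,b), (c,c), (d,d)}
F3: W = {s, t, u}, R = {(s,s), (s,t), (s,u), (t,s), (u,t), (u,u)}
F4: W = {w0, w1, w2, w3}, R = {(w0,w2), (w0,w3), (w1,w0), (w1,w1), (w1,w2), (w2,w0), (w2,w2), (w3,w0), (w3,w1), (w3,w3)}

F1, F4

The schema corresponds to convergence: ∀x ∀y ∀z (Rxy ∧ Rxz → ∃w (Ryw ∧ Rzw)).
F1: ✓.
F2: fails — Rab and Rac but b and c have no common successor.
F3: fails — Rsu and Rst but u and t have no common successor.
F4: ✓.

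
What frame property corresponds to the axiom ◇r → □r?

Partial functionality

Suppose ◇r→□r is valid. Take Rxy, Rxz and set V(r)={y}. Then ◇r at x, so □r at x, so r at z, i.e. z=y.
Conversely, on a frame with partial functionality the schema holds at every world under every valuation.
So the correspondent is partial functionality.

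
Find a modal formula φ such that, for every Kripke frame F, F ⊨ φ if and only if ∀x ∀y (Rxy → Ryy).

□(□s → s)

This is shift-reflexivity; the standard corresponding axiom is T□: □(□s → s).
Suppose □(□s→s) is valid. Take Rxy and set V(s)={w : Ryw}. Then at y, □s holds; since □(□s→s) at x, □s→s at y, so s at y, i.e. Ryy.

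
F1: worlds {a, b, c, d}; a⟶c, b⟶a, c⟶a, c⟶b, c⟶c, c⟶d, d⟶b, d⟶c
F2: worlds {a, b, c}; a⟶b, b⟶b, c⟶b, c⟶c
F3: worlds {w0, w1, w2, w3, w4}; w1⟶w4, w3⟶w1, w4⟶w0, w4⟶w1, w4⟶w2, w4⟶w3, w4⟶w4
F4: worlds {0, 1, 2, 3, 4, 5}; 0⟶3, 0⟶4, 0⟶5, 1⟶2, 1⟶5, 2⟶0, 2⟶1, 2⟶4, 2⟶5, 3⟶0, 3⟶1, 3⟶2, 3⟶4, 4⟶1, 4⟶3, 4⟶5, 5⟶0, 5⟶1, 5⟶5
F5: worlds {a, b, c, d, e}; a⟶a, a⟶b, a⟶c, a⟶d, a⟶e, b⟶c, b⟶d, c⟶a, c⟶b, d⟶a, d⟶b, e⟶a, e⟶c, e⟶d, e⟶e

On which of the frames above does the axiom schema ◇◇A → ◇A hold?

The schema corresponds to transitivity: ∀x ∀y ∀z (Rxy ∧ Ryz → Rxz).
F1: fails — Rdc and Rcd but not Rdd.
F2: condition met.
F3: fails — Rw3w1 and Rw1w4 but not Rw3w4.
F4: fails — R34 and R45 but not R35.
F5: fails — Rbc and Rcb but not Rbb.

F2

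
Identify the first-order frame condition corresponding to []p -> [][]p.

Suppose □p→□□p is valid. Take Rxy, Ryz and set V(p)={w : Rxw}. Then □p at x, so □□p at x, so □p at y, so p at z, i.e. Rxz.

transitivity: forall x forall y forall z (Rxy & Ryz -> Rxz)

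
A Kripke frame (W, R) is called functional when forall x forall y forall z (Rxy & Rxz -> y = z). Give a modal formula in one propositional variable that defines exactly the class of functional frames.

◇s → □s

A defining formula is ◇s → □s (the CD axiom).
Suppose ◇s→□s is valid. Take Rxy, Rxz and set V(s)={y}. Then ◇s at x, so □s at x, so s at z, i.e. z=y.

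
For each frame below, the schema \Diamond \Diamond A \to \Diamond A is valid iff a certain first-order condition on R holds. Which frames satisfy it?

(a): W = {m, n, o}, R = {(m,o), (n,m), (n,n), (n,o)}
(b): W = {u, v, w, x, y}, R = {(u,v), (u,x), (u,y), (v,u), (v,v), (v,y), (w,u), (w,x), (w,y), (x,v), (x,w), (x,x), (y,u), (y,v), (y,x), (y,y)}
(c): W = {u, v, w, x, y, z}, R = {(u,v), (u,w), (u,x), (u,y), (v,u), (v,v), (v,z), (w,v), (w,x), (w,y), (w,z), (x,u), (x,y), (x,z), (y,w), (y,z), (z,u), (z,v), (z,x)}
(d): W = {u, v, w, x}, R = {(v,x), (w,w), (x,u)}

(a)

This is the axiom for transitivity; its first-order frame correspondent is \forall x \forall y \forall z (Rxy \wedge Ryz \to Rxz).
(a): satisfies the condition.
(b): fails — Ruv and Rvu but not Ruu.
(c): fails — Ruv and Rvz but not Ruz.
(d): fails — Rvx and Rxu but not Rvu.
Valid on: (a).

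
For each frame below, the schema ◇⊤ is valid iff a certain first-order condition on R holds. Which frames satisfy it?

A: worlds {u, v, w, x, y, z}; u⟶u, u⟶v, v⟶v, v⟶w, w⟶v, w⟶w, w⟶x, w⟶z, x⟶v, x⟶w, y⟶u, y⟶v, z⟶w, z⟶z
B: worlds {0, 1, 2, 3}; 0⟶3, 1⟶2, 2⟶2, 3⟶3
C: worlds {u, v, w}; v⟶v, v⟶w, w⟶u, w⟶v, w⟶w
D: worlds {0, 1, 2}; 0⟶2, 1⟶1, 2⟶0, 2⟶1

A, B, D

This is the axiom for seriality; its first-order frame correspondent is ∀x ∃y Rxy.
A: satisfies the condition.
B: satisfies the condition.
C: fails — world u has no successor.
D: satisfies the condition.
Valid on: A, B, D.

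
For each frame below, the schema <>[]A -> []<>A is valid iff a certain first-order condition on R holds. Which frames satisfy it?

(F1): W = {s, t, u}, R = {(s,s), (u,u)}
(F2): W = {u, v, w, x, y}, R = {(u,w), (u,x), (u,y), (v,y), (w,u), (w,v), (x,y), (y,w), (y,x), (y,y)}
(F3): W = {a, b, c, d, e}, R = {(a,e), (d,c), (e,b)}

(F1)

The schema corresponds to convergence: forall x forall y forall z (Rxy & Rxz -> exists w (Ryw & Rzw)).
(F1): satisfies the condition.
(F2): fails — Ruw and Rux but w and x have no common successor.
(F3): fails — Rdc and Rdc but c and c have no common successor.
Valid on: (F1).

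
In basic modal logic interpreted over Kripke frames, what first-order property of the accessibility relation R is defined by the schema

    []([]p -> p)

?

Shift-reflexivity

Suppose □(□p→p) is valid. Take Rxy and set V(p)={w : Ryw}. Then at y, □p holds; since □(□p→p) at x, □p→p at y, so p at y, i.e. Ryy.
The converse is a direct semantic check.
So the correspondent is shift-reflexivity.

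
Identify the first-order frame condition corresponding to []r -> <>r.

Seriality

Suppose □r→◇r is valid. At any x set V(r)=W. Then □r at x, so ◇r at x, so x has a successor.
The converse is a direct semantic check.
Frame condition: forall x exists y Rxy.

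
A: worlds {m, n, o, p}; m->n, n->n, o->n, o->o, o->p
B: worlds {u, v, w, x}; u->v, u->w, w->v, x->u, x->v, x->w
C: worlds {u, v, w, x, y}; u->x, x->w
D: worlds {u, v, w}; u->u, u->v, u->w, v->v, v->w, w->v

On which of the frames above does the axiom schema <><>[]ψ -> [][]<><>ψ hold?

D

The schema corresponds to a generalized confluence (Geach) condition: forall x forall y forall z ((x R^2 y & x R^2 z) -> exists w (yRw & z R^2 w)).
A: fails — oR²n, oR²p but no w with nRw and pR²w.
B: fails — uR²v, uR²v but no t with vRt and vR²t.
C: fails — uR²w, uR²w but no t with wRt and wR²t.
D: holds.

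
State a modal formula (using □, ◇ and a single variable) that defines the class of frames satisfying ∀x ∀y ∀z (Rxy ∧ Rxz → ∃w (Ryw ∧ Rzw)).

◇□s → □◇s

A defining formula is ◇□s → □◇s (the .2 axiom).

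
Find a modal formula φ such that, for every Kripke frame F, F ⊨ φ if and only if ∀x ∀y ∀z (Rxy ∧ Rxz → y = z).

◇r → □r

The condition is partial functionality. The CD schema ◇r → □r defines it.
Suppose ◇r→□r is valid. Take Rxy, Rxz and set V(r)={y}. Then ◇r at x, so □r at x, so r at z, i.e. z=y.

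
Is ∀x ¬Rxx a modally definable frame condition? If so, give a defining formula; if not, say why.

No

Any modally definable frame class is closed under surjective bounded morphisms.
The 5-cycle (worlds s,t,u,v,w with s→t→u→v→w→s) is irreflexive, and the map sending every world to a single reflexive point • is a surjective bounded morphism (forth: every edge maps to (•,•); back: every world has a successor). So any modal formula valid on the 5-cycle is also valid on the reflexive point, which is not irreflexive.
So no modal formula (or set of formulas) defines exactly the irreflexive frames.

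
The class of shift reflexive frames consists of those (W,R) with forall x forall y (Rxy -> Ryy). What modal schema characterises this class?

A defining formula is □(□s → s) (the T□ axiom).
Suppose □(□s→s) is valid. Take Rxy and set V(s)={w : Ryw}. Then at y, □s holds; since □(□s→s) at x, □s→s at y, so s at y, i.e. Ryy.

□(□s → s)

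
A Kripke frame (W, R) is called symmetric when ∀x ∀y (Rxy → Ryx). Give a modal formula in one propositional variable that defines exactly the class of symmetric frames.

A defining formula is ψ → □◇ψ (the B axiom).

ψ → □◇ψ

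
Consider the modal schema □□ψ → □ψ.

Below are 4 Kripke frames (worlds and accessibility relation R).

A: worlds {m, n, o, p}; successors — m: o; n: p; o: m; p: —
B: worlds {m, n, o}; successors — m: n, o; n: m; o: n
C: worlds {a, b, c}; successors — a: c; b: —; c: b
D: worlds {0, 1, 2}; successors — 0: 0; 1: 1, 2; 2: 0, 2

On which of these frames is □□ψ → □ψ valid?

D

The schema corresponds to density: ∀x ∀y (Rxy → ∃z (Rxz ∧ Rzy)).
A: fails — Rom but no z with Roz and Rzm.
B: fails — Rnm but no z with Rnz and Rzm.
C: fails — Rac but no z with Raz and Rzc.
D: condition met.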